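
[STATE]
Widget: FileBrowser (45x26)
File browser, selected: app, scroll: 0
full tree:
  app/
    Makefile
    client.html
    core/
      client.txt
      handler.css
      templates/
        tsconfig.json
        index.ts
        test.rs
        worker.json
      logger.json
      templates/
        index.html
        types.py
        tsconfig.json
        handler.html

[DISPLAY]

> [-] app/                                   
    Makefile                                 
    client.html                              
    [+] core/                                
                                             
                                             
                                             
                                             
                                             
                                             
                                             
                                             
                                             
                                             
                                             
                                             
                                             
                                             
                                             
                                             
                                             
                                             
                                             
                                             
                                             
                                             


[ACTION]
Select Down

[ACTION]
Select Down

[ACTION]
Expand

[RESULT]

  [-] app/                                   
    Makefile                                 
  > client.html                              
    [+] core/                                
                                             
                                             
                                             
                                             
                                             
                                             
                                             
                                             
                                             
                                             
                                             
                                             
                                             
                                             
                                             
                                             
                                             
                                             
                                             
                                             
                                             
                                             


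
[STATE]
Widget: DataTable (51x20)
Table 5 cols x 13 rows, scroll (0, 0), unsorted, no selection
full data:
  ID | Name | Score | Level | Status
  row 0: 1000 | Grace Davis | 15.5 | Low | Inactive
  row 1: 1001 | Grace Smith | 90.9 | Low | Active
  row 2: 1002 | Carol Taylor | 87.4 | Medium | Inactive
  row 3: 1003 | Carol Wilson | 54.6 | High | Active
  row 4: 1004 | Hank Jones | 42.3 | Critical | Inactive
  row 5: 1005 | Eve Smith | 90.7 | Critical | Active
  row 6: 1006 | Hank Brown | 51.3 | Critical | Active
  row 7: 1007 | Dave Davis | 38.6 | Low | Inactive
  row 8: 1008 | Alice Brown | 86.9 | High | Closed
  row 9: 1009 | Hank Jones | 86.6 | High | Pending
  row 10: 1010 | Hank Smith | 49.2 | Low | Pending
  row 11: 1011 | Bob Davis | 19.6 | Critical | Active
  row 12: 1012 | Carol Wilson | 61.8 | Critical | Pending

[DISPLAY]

ID  │Name        │Score│Level   │Status            
────┼────────────┼─────┼────────┼────────          
1000│Grace Davis │15.5 │Low     │Inactive          
1001│Grace Smith │90.9 │Low     │Active            
1002│Carol Taylor│87.4 │Medium  │Inactive          
1003│Carol Wilson│54.6 │High    │Active            
1004│Hank Jones  │42.3 │Critical│Inactive          
1005│Eve Smith   │90.7 │Critical│Active            
1006│Hank Brown  │51.3 │Critical│Active            
1007│Dave Davis  │38.6 │Low     │Inactive          
1008│Alice Brown │86.9 │High    │Closed            
1009│Hank Jones  │86.6 │High    │Pending           
1010│Hank Smith  │49.2 │Low     │Pending           
1011│Bob Davis   │19.6 │Critical│Active            
1012│Carol Wilson│61.8 │Critical│Pending           
                                                   
                                                   
                                                   
                                                   
                                                   


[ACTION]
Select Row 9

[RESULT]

ID  │Name        │Score│Level   │Status            
────┼────────────┼─────┼────────┼────────          
1000│Grace Davis │15.5 │Low     │Inactive          
1001│Grace Smith │90.9 │Low     │Active            
1002│Carol Taylor│87.4 │Medium  │Inactive          
1003│Carol Wilson│54.6 │High    │Active            
1004│Hank Jones  │42.3 │Critical│Inactive          
1005│Eve Smith   │90.7 │Critical│Active            
1006│Hank Brown  │51.3 │Critical│Active            
1007│Dave Davis  │38.6 │Low     │Inactive          
1008│Alice Brown │86.9 │High    │Closed            
>009│Hank Jones  │86.6 │High    │Pending           
1010│Hank Smith  │49.2 │Low     │Pending           
1011│Bob Davis   │19.6 │Critical│Active            
1012│Carol Wilson│61.8 │Critical│Pending           
                                                   
                                                   
                                                   
                                                   
                                                   


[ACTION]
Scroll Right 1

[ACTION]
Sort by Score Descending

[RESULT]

ID  │Name        │Scor▼│Level   │Status            
────┼────────────┼─────┼────────┼────────          
1001│Grace Smith │90.9 │Low     │Active            
1005│Eve Smith   │90.7 │Critical│Active            
1002│Carol Taylor│87.4 │Medium  │Inactive          
1008│Alice Brown │86.9 │High    │Closed            
1009│Hank Jones  │86.6 │High    │Pending           
1012│Carol Wilson│61.8 │Critical│Pending           
1003│Carol Wilson│54.6 │High    │Active            
1006│Hank Brown  │51.3 │Critical│Active            
1010│Hank Smith  │49.2 │Low     │Pending           
>004│Hank Jones  │42.3 │Critical│Inactive          
1007│Dave Davis  │38.6 │Low     │Inactive          
1011│Bob Davis   │19.6 │Critical│Active            
1000│Grace Davis │15.5 │Low     │Inactive          
                                                   
                                                   
                                                   
                                                   
                                                   


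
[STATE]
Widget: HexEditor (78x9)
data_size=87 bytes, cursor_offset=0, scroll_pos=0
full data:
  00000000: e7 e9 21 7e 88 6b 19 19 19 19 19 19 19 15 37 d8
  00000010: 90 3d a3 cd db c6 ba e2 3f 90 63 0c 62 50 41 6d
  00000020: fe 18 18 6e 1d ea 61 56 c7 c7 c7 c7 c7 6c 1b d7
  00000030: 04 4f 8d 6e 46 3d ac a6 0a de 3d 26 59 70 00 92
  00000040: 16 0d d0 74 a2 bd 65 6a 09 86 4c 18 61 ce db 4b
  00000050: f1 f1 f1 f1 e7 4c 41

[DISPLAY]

00000000  E7 e9 21 7e 88 6b 19 19  19 19 19 19 19 15 37 d8  |..!~.k........7.|
00000010  90 3d a3 cd db c6 ba e2  3f 90 63 0c 62 50 41 6d  |.=......?.c.bPAm|
00000020  fe 18 18 6e 1d ea 61 56  c7 c7 c7 c7 c7 6c 1b d7  |...n..aV.....l..|
00000030  04 4f 8d 6e 46 3d ac a6  0a de 3d 26 59 70 00 92  |.O.nF=....=&Yp..|
00000040  16 0d d0 74 a2 bd 65 6a  09 86 4c 18 61 ce db 4b  |...t..ej..L.a..K|
00000050  f1 f1 f1 f1 e7 4c 41                              |.....LA         |
                                                                              
                                                                              
                                                                              


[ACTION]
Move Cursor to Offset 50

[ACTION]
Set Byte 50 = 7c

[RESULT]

00000000  e7 e9 21 7e 88 6b 19 19  19 19 19 19 19 15 37 d8  |..!~.k........7.|
00000010  90 3d a3 cd db c6 ba e2  3f 90 63 0c 62 50 41 6d  |.=......?.c.bPAm|
00000020  fe 18 18 6e 1d ea 61 56  c7 c7 c7 c7 c7 6c 1b d7  |...n..aV.....l..|
00000030  04 4f 7C 6e 46 3d ac a6  0a de 3d 26 59 70 00 92  |.O|nF=....=&Yp..|
00000040  16 0d d0 74 a2 bd 65 6a  09 86 4c 18 61 ce db 4b  |...t..ej..L.a..K|
00000050  f1 f1 f1 f1 e7 4c 41                              |.....LA         |
                                                                              
                                                                              
                                                                              


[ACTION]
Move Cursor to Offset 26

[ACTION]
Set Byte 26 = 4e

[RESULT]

00000000  e7 e9 21 7e 88 6b 19 19  19 19 19 19 19 15 37 d8  |..!~.k........7.|
00000010  90 3d a3 cd db c6 ba e2  3f 90 4E 0c 62 50 41 6d  |.=......?.N.bPAm|
00000020  fe 18 18 6e 1d ea 61 56  c7 c7 c7 c7 c7 6c 1b d7  |...n..aV.....l..|
00000030  04 4f 7c 6e 46 3d ac a6  0a de 3d 26 59 70 00 92  |.O|nF=....=&Yp..|
00000040  16 0d d0 74 a2 bd 65 6a  09 86 4c 18 61 ce db 4b  |...t..ej..L.a..K|
00000050  f1 f1 f1 f1 e7 4c 41                              |.....LA         |
                                                                              
                                                                              
                                                                              


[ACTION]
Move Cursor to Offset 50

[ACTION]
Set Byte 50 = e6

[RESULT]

00000000  e7 e9 21 7e 88 6b 19 19  19 19 19 19 19 15 37 d8  |..!~.k........7.|
00000010  90 3d a3 cd db c6 ba e2  3f 90 4e 0c 62 50 41 6d  |.=......?.N.bPAm|
00000020  fe 18 18 6e 1d ea 61 56  c7 c7 c7 c7 c7 6c 1b d7  |...n..aV.....l..|
00000030  04 4f E6 6e 46 3d ac a6  0a de 3d 26 59 70 00 92  |.O.nF=....=&Yp..|
00000040  16 0d d0 74 a2 bd 65 6a  09 86 4c 18 61 ce db 4b  |...t..ej..L.a..K|
00000050  f1 f1 f1 f1 e7 4c 41                              |.....LA         |
                                                                              
                                                                              
                                                                              


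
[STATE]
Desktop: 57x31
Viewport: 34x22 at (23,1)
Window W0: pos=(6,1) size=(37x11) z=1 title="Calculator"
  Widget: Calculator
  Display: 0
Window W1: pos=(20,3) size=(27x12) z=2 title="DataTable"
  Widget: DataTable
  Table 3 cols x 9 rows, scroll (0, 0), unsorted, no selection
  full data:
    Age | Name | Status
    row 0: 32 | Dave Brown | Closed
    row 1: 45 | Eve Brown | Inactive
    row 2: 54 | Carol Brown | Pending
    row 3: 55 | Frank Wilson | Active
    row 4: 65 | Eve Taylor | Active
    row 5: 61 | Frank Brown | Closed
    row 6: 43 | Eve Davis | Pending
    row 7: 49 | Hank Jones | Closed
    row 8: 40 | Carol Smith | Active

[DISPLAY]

━━━━━━━━━━━━━━━━━━━┓              
                   ┃              
━━━━━━━━━━━━━━━━━━━━━━━┓          
ataTable               ┃          
───────────────────────┨          
e│Name        │Status  ┃          
─┼────────────┼────────┃          
 │Dave Brown  │Closed  ┃          
 │Eve Brown   │Inactive┃          
 │Carol Brown │Pending ┃          
 │Frank Wilson│Active  ┃          
 │Eve Taylor  │Active  ┃          
 │Frank Brown │Closed  ┃          
━━━━━━━━━━━━━━━━━━━━━━━┛          
                                  
                                  
                                  
                                  
                                  
                                  
                                  
                                  


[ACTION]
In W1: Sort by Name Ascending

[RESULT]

━━━━━━━━━━━━━━━━━━━┓              
                   ┃              
━━━━━━━━━━━━━━━━━━━━━━━┓          
ataTable               ┃          
───────────────────────┨          
e│Name       ▲│Status  ┃          
─┼────────────┼────────┃          
 │Carol Brown │Pending ┃          
 │Carol Smith │Active  ┃          
 │Dave Brown  │Closed  ┃          
 │Eve Brown   │Inactive┃          
 │Eve Davis   │Pending ┃          
 │Eve Taylor  │Active  ┃          
━━━━━━━━━━━━━━━━━━━━━━━┛          
                                  
                                  
                                  
                                  
                                  
                                  
                                  
                                  


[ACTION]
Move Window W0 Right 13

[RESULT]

━━━━━━━━━━━━━━━━━━━━━━━━━━━━━━━━┓ 
lculator                        ┃ 
━━━━━━━━━━━━━━━━━━━━━━━┓────────┨ 
ataTable               ┃       0┃ 
───────────────────────┨        ┃ 
e│Name       ▲│Status  ┃        ┃ 
─┼────────────┼────────┃        ┃ 
 │Carol Brown │Pending ┃        ┃ 
 │Carol Smith │Active  ┃        ┃ 
 │Dave Brown  │Closed  ┃        ┃ 
 │Eve Brown   │Inactive┃━━━━━━━━┛ 
 │Eve Davis   │Pending ┃          
 │Eve Taylor  │Active  ┃          
━━━━━━━━━━━━━━━━━━━━━━━┛          
                                  
                                  
                                  
                                  
                                  
                                  
                                  
                                  


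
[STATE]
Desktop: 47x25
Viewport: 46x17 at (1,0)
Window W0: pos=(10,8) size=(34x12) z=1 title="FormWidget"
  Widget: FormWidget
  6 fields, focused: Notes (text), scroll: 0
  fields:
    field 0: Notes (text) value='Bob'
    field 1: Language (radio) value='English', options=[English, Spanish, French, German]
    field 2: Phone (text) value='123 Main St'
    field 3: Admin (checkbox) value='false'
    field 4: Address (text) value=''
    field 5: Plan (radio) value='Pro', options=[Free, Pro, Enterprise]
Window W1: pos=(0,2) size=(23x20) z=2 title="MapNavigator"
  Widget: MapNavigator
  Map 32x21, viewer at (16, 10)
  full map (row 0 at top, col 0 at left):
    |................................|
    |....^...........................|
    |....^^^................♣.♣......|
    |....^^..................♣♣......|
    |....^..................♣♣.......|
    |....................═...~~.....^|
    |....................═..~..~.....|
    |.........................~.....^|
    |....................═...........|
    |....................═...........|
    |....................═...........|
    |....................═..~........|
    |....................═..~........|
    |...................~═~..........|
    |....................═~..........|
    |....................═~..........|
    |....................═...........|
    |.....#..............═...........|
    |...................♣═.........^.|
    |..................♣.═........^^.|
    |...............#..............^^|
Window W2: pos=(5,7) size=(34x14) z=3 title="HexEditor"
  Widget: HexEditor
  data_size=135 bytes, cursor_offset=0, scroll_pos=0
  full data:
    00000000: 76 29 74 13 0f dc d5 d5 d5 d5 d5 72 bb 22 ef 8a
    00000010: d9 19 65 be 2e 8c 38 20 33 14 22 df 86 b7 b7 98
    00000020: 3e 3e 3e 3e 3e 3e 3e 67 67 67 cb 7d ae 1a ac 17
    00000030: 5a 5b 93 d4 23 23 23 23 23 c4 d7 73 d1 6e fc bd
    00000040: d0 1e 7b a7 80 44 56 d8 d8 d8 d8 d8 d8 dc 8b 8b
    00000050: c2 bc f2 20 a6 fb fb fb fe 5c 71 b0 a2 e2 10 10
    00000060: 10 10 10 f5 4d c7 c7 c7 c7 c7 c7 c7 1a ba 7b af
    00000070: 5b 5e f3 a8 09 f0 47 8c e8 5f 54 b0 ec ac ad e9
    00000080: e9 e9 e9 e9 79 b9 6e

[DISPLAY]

                                              
                                              
━━━━━━━━━━━━━━━━━━━━━┓                        
 MapNavigator        ┃                        
─────────────────────┨                        
^................♣.♣.┃                        
..................♣♣.┃                        
....┏━━━━━━━━━━━━━━━━━━━━━━━━━━━━━━━━┓        
....┃ HexEditor                      ┃━━━━┓   
....┠────────────────────────────────┨    ┃   
....┃00000000  76 29 74 13 0f dc d5 d┃────┨   
....┃00000010  d9 19 65 be 2e 8c 38 2┃   ]┃   
....┃00000020  3e 3e 3e 3e 3e 3e 3e 6┃ ) S┃   
....┃00000030  5a 5b 93 d4 23 23 23 2┃   ]┃   
....┃00000040  d0 1e 7b a7 80 44 56 d┃    ┃   
....┃00000050  c2 bc f2 20 a6 fb fb f┃   ]┃   
....┃00000060  10 10 10 f5 4d c7 c7 c┃Pro ┃   


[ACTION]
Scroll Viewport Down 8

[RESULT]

....┃ HexEditor                      ┃━━━━┓   
....┠────────────────────────────────┨    ┃   
....┃00000000  76 29 74 13 0f dc d5 d┃────┨   
....┃00000010  d9 19 65 be 2e 8c 38 2┃   ]┃   
....┃00000020  3e 3e 3e 3e 3e 3e 3e 6┃ ) S┃   
....┃00000030  5a 5b 93 d4 23 23 23 2┃   ]┃   
....┃00000040  d0 1e 7b a7 80 44 56 d┃    ┃   
....┃00000050  c2 bc f2 20 a6 fb fb f┃   ]┃   
....┃00000060  10 10 10 f5 4d c7 c7 c┃Pro ┃   
....┃00000070  5b 5e f3 a8 09 f0 47 8┃    ┃   
....┃00000080  e9 e9 e9 e9 79 b9 6e  ┃    ┃   
....┃                                ┃━━━━┛   
....┗━━━━━━━━━━━━━━━━━━━━━━━━━━━━━━━━┛        
━━━━━━━━━━━━━━━━━━━━━┛                        
                                              
                                              
                                              


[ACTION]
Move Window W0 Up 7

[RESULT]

....┃ HexEditor                      ┃   ]┃   
....┠────────────────────────────────┨Pro ┃   
....┃00000000  76 29 74 13 0f dc d5 d┃    ┃   
....┃00000010  d9 19 65 be 2e 8c 38 2┃    ┃   
....┃00000020  3e 3e 3e 3e 3e 3e 3e 6┃━━━━┛   
....┃00000030  5a 5b 93 d4 23 23 23 2┃        
....┃00000040  d0 1e 7b a7 80 44 56 d┃        
....┃00000050  c2 bc f2 20 a6 fb fb f┃        
....┃00000060  10 10 10 f5 4d c7 c7 c┃        
....┃00000070  5b 5e f3 a8 09 f0 47 8┃        
....┃00000080  e9 e9 e9 e9 79 b9 6e  ┃        
....┃                                ┃        
....┗━━━━━━━━━━━━━━━━━━━━━━━━━━━━━━━━┛        
━━━━━━━━━━━━━━━━━━━━━┛                        
                                              
                                              
                                              


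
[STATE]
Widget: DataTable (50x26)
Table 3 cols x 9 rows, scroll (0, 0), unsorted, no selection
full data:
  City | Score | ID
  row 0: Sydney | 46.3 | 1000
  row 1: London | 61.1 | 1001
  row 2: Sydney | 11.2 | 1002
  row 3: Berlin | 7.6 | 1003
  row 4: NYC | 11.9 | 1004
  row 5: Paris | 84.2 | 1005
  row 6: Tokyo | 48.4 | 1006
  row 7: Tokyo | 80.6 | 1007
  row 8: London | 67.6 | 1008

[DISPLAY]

City  │Score│ID                                   
──────┼─────┼────                                 
Sydney│46.3 │1000                                 
London│61.1 │1001                                 
Sydney│11.2 │1002                                 
Berlin│7.6  │1003                                 
NYC   │11.9 │1004                                 
Paris │84.2 │1005                                 
Tokyo │48.4 │1006                                 
Tokyo │80.6 │1007                                 
London│67.6 │1008                                 
                                                  
                                                  
                                                  
                                                  
                                                  
                                                  
                                                  
                                                  
                                                  
                                                  
                                                  
                                                  
                                                  
                                                  
                                                  


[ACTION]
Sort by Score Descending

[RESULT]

City  │Scor▼│ID                                   
──────┼─────┼────                                 
Paris │84.2 │1005                                 
Tokyo │80.6 │1007                                 
London│67.6 │1008                                 
London│61.1 │1001                                 
Tokyo │48.4 │1006                                 
Sydney│46.3 │1000                                 
NYC   │11.9 │1004                                 
Sydney│11.2 │1002                                 
Berlin│7.6  │1003                                 
                                                  
                                                  
                                                  
                                                  
                                                  
                                                  
                                                  
                                                  
                                                  
                                                  
                                                  
                                                  
                                                  
                                                  
                                                  


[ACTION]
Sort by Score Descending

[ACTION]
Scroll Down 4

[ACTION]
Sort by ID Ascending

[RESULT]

City  │Score│ID ▲                                 
──────┼─────┼────                                 
Sydney│46.3 │1000                                 
London│61.1 │1001                                 
Sydney│11.2 │1002                                 
Berlin│7.6  │1003                                 
NYC   │11.9 │1004                                 
Paris │84.2 │1005                                 
Tokyo │48.4 │1006                                 
Tokyo │80.6 │1007                                 
London│67.6 │1008                                 
                                                  
                                                  
                                                  
                                                  
                                                  
                                                  
                                                  
                                                  
                                                  
                                                  
                                                  
                                                  
                                                  
                                                  
                                                  


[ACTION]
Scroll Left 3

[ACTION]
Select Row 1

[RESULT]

City  │Score│ID ▲                                 
──────┼─────┼────                                 
Sydney│46.3 │1000                                 
>ondon│61.1 │1001                                 
Sydney│11.2 │1002                                 
Berlin│7.6  │1003                                 
NYC   │11.9 │1004                                 
Paris │84.2 │1005                                 
Tokyo │48.4 │1006                                 
Tokyo │80.6 │1007                                 
London│67.6 │1008                                 
                                                  
                                                  
                                                  
                                                  
                                                  
                                                  
                                                  
                                                  
                                                  
                                                  
                                                  
                                                  
                                                  
                                                  
                                                  


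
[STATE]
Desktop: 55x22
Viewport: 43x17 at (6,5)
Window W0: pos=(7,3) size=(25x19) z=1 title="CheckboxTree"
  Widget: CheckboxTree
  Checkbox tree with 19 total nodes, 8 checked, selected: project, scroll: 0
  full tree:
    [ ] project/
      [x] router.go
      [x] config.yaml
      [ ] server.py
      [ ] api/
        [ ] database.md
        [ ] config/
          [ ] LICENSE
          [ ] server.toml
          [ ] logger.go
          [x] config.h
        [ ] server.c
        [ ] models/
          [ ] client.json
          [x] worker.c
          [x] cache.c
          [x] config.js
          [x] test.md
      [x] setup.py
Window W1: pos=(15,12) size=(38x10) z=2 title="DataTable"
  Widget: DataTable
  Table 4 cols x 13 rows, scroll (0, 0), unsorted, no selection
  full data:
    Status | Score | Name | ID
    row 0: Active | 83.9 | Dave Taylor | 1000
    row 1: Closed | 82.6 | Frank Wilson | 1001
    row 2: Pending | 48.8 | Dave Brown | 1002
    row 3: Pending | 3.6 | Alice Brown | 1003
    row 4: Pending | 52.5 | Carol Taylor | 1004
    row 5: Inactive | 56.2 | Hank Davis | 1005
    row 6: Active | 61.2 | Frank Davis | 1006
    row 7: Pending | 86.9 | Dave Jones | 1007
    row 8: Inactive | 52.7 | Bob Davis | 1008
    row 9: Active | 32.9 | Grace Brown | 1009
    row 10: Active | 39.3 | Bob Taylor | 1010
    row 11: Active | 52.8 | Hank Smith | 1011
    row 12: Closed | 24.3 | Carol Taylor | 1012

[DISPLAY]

 ┠───────────────────────┨                 
 ┃>[-] project/          ┃                 
 ┃   [x] router.go       ┃                 
 ┃   [x] config.yaml     ┃                 
 ┃   [ ] server.py       ┃                 
 ┃   [-] api/            ┃                 
 ┃     [ ] database.md   ┃                 
 ┃     [-┏━━━━━━━━━━━━━━━━━━━━━━━━━━━━━━━━━
 ┃       ┃ DataTable                       
 ┃       ┠─────────────────────────────────
 ┃       ┃Status  │Score│Name        │ID   
 ┃       ┃────────┼─────┼────────────┼──── 
 ┃     [ ┃Active  │83.9 │Dave Taylor │1000 
 ┃     [-┃Closed  │82.6 │Frank Wilson│1001 
 ┃       ┃Pending │48.8 │Dave Brown  │1002 
 ┃       ┃Pending │3.6  │Alice Brown │1003 
 ┗━━━━━━━┗━━━━━━━━━━━━━━━━━━━━━━━━━━━━━━━━━


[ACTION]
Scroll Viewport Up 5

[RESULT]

                                           
                                           
                                           
 ┏━━━━━━━━━━━━━━━━━━━━━━━┓                 
 ┃ CheckboxTree          ┃                 
 ┠───────────────────────┨                 
 ┃>[-] project/          ┃                 
 ┃   [x] router.go       ┃                 
 ┃   [x] config.yaml     ┃                 
 ┃   [ ] server.py       ┃                 
 ┃   [-] api/            ┃                 
 ┃     [ ] database.md   ┃                 
 ┃     [-┏━━━━━━━━━━━━━━━━━━━━━━━━━━━━━━━━━
 ┃       ┃ DataTable                       
 ┃       ┠─────────────────────────────────
 ┃       ┃Status  │Score│Name        │ID   
 ┃       ┃────────┼─────┼────────────┼──── 


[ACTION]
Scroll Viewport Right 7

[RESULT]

                                           
                                           
                                           
━━━━━━━━━━━━━━━━━━━┓                       
ckboxTree          ┃                       
───────────────────┨                       
 project/          ┃                       
x] router.go       ┃                       
x] config.yaml     ┃                       
 ] server.py       ┃                       
-] api/            ┃                       
 [ ] database.md   ┃                       
 [-┏━━━━━━━━━━━━━━━━━━━━━━━━━━━━━━━━━━━━┓  
   ┃ DataTable                          ┃  
   ┠────────────────────────────────────┨  
   ┃Status  │Score│Name        │ID      ┃  
   ┃────────┼─────┼────────────┼────    ┃  


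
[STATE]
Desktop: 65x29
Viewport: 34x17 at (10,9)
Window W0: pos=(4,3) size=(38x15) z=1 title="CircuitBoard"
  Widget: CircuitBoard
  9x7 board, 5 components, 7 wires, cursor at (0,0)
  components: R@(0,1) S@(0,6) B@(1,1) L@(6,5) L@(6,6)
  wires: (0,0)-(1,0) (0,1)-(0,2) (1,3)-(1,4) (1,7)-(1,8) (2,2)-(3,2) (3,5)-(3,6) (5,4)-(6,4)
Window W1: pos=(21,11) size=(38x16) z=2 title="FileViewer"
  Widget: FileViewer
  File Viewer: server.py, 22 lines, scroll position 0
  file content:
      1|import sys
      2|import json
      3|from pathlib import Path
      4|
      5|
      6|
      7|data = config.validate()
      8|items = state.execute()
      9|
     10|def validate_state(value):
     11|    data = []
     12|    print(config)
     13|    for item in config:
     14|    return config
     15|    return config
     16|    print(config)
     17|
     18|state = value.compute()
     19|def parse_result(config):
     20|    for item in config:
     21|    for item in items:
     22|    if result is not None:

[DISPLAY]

   B       · ─ ·           · ─ ┃  
                               ┃  
       ·   ┏━━━━━━━━━━━━━━━━━━━━━━
       │   ┃ FileViewer           
       ·   ┠──────────────────────
           ┃import sys            
           ┃import json           
           ┃from pathlib import Pa
━━━━━━━━━━━┃                      
           ┃                      
           ┃                      
           ┃data = config.validate
           ┃items = state.execute(
           ┃                      
           ┃def validate_state(val
           ┃    data = []         
           ┃    print(config)     


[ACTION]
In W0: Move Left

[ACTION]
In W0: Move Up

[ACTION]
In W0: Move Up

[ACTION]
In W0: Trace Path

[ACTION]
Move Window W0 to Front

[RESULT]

   B       · ─ ·           · ─ ┃  
                               ┃  
       ·                       ┃━━
       │                       ┃  
       ·           · ─ ·       ┃──
                               ┃  
                               ┃  
                               ┃Pa
━━━━━━━━━━━━━━━━━━━━━━━━━━━━━━━┛  
           ┃                      
           ┃                      
           ┃data = config.validate
           ┃items = state.execute(
           ┃                      
           ┃def validate_state(val
           ┃    data = []         
           ┃    print(config)     


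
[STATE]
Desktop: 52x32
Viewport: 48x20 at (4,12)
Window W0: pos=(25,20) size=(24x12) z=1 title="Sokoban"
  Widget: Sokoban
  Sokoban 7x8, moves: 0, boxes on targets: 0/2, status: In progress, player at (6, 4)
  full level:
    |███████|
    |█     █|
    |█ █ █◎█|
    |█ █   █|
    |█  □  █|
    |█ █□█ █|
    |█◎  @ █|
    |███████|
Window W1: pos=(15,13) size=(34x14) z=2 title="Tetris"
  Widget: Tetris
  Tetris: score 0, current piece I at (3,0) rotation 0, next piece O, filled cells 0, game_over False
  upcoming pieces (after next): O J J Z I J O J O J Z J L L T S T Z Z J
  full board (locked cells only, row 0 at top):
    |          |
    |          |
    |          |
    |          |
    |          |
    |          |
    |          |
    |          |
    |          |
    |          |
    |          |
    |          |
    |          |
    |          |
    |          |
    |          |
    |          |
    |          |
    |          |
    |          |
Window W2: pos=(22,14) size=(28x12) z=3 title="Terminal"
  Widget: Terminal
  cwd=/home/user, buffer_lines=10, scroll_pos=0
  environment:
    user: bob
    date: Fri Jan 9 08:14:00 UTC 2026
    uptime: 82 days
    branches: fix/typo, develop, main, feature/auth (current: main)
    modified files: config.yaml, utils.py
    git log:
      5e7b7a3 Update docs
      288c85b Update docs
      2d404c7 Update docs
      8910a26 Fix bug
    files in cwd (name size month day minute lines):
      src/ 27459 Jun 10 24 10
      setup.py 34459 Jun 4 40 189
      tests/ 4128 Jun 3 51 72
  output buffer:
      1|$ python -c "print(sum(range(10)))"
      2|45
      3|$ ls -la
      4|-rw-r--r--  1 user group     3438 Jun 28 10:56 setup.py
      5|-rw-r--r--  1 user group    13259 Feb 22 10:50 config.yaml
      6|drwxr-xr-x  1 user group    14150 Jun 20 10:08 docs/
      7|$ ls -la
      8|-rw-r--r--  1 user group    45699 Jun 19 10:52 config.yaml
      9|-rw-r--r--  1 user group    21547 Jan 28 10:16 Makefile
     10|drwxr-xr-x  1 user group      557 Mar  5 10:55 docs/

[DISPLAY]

                                                
           ┏━━━━━━━━━━━━━━━━━━━━━━━━━━━━━━━━┓   
           ┃ Tetri┏━━━━━━━━━━━━━━━━━━━━━━━━━━┓  
           ┠──────┃ Terminal                 ┃  
           ┃      ┠──────────────────────────┨  
           ┃      ┃$ python -c "print(sum(ran┃  
           ┃      ┃45                        ┃  
           ┃      ┃$ ls -la                  ┃  
           ┃      ┃-rw-r--r--  1 user group  ┃  
           ┃      ┃-rw-r--r--  1 user group  ┃  
           ┃      ┃drwxr-xr-x  1 user group  ┃  
           ┃      ┃$ ls -la                  ┃  
           ┃      ┃-rw-r--r--  1 user group  ┃  
           ┃      ┗━━━━━━━━━━━━━━━━━━━━━━━━━━┛  
           ┗━━━━━━━━━━━━━━━━━━━━━━━━━━━━━━━━┛   
                     ┃█  □  █               ┃   
                     ┃█ █□█ █               ┃   
                     ┃█◎  @ █               ┃   
                     ┃███████               ┃   
                     ┗━━━━━━━━━━━━━━━━━━━━━━┛   


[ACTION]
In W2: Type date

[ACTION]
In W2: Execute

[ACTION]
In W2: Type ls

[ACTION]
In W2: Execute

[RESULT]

                                                
           ┏━━━━━━━━━━━━━━━━━━━━━━━━━━━━━━━━┓   
           ┃ Tetri┏━━━━━━━━━━━━━━━━━━━━━━━━━━┓  
           ┠──────┃ Terminal                 ┃  
           ┃      ┠──────────────────────────┨  
           ┃      ┃-rw-r--r--  1 user group  ┃  
           ┃      ┃-rw-r--r--  1 user group  ┃  
           ┃      ┃drwxr-xr-x  1 user group  ┃  
           ┃      ┃$ date                    ┃  
           ┃      ┃Fri Jan 9 08:14:00 UTC 202┃  
           ┃      ┃$ ls                      ┃  
           ┃      ┃src/  setup.py  tests/    ┃  
           ┃      ┃$ █                       ┃  
           ┃      ┗━━━━━━━━━━━━━━━━━━━━━━━━━━┛  
           ┗━━━━━━━━━━━━━━━━━━━━━━━━━━━━━━━━┛   
                     ┃█  □  █               ┃   
                     ┃█ █□█ █               ┃   
                     ┃█◎  @ █               ┃   
                     ┃███████               ┃   
                     ┗━━━━━━━━━━━━━━━━━━━━━━┛   


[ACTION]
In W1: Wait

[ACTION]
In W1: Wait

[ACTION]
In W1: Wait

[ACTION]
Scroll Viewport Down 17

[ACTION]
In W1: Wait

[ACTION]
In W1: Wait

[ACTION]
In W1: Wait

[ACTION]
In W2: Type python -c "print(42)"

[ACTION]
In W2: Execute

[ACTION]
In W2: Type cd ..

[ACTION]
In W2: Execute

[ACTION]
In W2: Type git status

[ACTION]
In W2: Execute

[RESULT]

                                                
           ┏━━━━━━━━━━━━━━━━━━━━━━━━━━━━━━━━┓   
           ┃ Tetri┏━━━━━━━━━━━━━━━━━━━━━━━━━━┓  
           ┠──────┃ Terminal                 ┃  
           ┃      ┠──────────────────────────┨  
           ┃      ┃                          ┃  
           ┃      ┃$ git status              ┃  
           ┃      ┃On branch main            ┃  
           ┃      ┃Changes not staged for com┃  
           ┃      ┃                          ┃  
           ┃      ┃        modified:   config┃  
           ┃      ┃        modified:   utils.┃  
           ┃      ┃$ █                       ┃  
           ┃      ┗━━━━━━━━━━━━━━━━━━━━━━━━━━┛  
           ┗━━━━━━━━━━━━━━━━━━━━━━━━━━━━━━━━┛   
                     ┃█  □  █               ┃   
                     ┃█ █□█ █               ┃   
                     ┃█◎  @ █               ┃   
                     ┃███████               ┃   
                     ┗━━━━━━━━━━━━━━━━━━━━━━┛   
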